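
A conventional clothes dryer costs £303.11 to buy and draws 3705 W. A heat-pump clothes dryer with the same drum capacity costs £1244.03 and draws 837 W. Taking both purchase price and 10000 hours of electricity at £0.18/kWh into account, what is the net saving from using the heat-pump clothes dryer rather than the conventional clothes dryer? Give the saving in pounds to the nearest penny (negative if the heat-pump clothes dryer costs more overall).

£4221.48

conventional clothes dryer: £303.11 + (3705/1000) kW × 10000 h × £0.18 = £303.11 + £6669 = £6972.11
heat-pump clothes dryer: £1244.03 + (837/1000) kW × 10000 h × £0.18 = £1244.03 + £1506.6 = £2750.63
Saving = £6972.11 − £2750.63 = £4221.48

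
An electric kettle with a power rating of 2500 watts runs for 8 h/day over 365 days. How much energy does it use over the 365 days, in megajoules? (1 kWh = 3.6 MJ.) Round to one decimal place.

Runtime = 8 h/day × 365 days = 2920 h
Energy = 2.5 kW × 2920 h = 7300 kWh
= 7300 × 3.6 MJ = 26280.0 MJ

26280.0 MJ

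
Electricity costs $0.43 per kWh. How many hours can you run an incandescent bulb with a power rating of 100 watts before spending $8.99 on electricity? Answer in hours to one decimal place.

209.1 h

Energy available = $8.99 ÷ $0.43/kWh = 20.907 kWh
Hours = 20.907 kWh ÷ 0.1 kW = 209.1 h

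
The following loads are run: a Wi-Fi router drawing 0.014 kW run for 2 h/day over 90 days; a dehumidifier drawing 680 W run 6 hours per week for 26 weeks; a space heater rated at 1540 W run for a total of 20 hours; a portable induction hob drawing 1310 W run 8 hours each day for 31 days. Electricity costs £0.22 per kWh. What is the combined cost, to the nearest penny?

£102.14

Wi-Fi router: Runtime = 2 h/day × 90 days = 180 h
Wi-Fi router: 0.014 kW × 180 h = 2.52 kWh
dehumidifier: Runtime = 6 h/week × 26 weeks = 156 h
dehumidifier: 0.68 kW × 156 h = 106.08 kWh
space heater: 1.54 kW × 20 h = 30.8 kWh
portable induction hob: Runtime = 8 h/day × 31 days = 248 h
portable induction hob: 1.31 kW × 248 h = 324.88 kWh
Total energy = 464.28 kWh
Cost = 464.28 × £0.22 = £102.14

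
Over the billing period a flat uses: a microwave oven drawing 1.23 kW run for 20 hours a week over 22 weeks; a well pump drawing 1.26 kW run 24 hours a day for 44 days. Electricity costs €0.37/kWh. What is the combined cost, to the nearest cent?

€692.55

microwave oven: Runtime = 20 h/week × 22 weeks = 440 h
microwave oven: 1.23 kW × 440 h = 541.2 kWh
well pump: Runtime = 24 h × 44 = 1056 h
well pump: 1.26 kW × 1056 h = 1330.56 kWh
Total energy = 1871.76 kWh
Cost = 1871.76 × €0.37 = €692.55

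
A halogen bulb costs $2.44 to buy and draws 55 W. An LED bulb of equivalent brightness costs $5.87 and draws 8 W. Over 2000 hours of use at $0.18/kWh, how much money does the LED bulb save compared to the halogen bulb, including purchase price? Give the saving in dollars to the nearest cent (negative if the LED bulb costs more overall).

$13.49

halogen bulb: $2.44 + (55/1000) kW × 2000 h × $0.18 = $2.44 + $19.8 = $22.24
LED bulb: $5.87 + (8/1000) kW × 2000 h × $0.18 = $5.87 + $2.88 = $8.75
Saving = $22.24 − $8.75 = $13.49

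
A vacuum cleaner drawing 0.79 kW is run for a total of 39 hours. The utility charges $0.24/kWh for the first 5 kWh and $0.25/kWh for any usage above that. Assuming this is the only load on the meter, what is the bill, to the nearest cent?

$7.65

Energy = 0.79 kW × 39 h = 30.81 kWh
Tier 1 (0–5 kWh): 5 × $0.24 = $1.2
Above 5 kWh: 25.81 × $0.25 = $6.4525
Bill = $7.65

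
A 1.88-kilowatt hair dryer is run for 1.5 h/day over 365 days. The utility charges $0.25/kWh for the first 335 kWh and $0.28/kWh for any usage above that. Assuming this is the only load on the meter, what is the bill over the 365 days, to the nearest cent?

$278.15

Runtime = 1.5 h/day × 365 days = 547.5 h
Energy = 1.88 kW × 547.5 h = 1029.3 kWh
Tier 1 (0–335 kWh): 335 × $0.25 = $83.75
Above 335 kWh: 694.3 × $0.28 = $194.404
Bill = $278.15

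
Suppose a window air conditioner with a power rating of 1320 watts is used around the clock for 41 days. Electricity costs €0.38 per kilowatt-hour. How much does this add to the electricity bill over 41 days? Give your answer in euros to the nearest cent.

€493.57

Runtime = 24 h × 41 = 984 h
Energy = 1.32 kW × 984 h = 1298.88 kWh
Cost = 1298.88 kWh × €0.38/kWh = €493.57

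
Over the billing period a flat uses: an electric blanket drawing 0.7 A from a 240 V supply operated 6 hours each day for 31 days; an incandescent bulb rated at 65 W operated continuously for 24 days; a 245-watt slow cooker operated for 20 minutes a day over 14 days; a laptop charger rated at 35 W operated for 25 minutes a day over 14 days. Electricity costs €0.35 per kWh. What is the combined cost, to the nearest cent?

electric blanket: Power = 0.7 A × 240 V = 168 W = 0.168 kW
electric blanket: Runtime = 6 h/day × 31 days = 186 h
electric blanket: 0.168 kW × 186 h = 31.248 kWh
incandescent bulb: Runtime = 24 h × 24 = 576 h
incandescent bulb: 0.065 kW × 576 h = 37.44 kWh
slow cooker: Runtime = 20 min × 14 = 280 min = 4.666666… h
slow cooker: 0.245 kW × 4.666666… h = 1.143333… kWh
laptop charger: Runtime = 25 min × 14 = 350 min = 5.833333… h
laptop charger: 0.035 kW × 5.833333… h = 0.204166… kWh
Total energy = 70.0355 kWh
Cost = 70.0355 × €0.35 = €24.51

€24.51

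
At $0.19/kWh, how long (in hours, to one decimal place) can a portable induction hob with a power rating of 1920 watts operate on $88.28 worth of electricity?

242.0 h

Energy available = $88.28 ÷ $0.19/kWh = 464.6316 kWh
Hours = 464.6316 kWh ÷ 1.92 kW = 242.0 h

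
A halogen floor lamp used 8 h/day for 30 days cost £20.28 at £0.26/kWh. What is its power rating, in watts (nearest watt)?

Energy = £20.28 ÷ £0.26/kWh = 78 kWh
Runtime = 8 h/day × 30 days = 240 h
Power = 78 kWh ÷ 240 h = 0.325 kW = 325 W

325 W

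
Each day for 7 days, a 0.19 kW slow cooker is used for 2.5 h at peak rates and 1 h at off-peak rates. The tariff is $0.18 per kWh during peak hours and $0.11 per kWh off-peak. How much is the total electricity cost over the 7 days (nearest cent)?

$0.74

Peak energy = 0.19 kW × 2.5 h × 7 = 3.325 kWh
Off-peak energy = 0.19 kW × 1 h × 7 = 1.33 kWh
Cost = 3.325 × $0.18 + 1.33 × $0.11 = $0.5985 + $0.1463 = $0.74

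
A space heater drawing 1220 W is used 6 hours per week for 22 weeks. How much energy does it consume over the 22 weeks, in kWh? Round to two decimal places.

Runtime = 6 h/week × 22 weeks = 132 h
Energy = 1.22 kW × 132 h = 161.04 kWh

161.04 kWh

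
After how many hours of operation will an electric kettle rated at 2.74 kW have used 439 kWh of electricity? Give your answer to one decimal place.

160.2 h

Hours = 439 kWh ÷ 2.74 kW = 160.2 h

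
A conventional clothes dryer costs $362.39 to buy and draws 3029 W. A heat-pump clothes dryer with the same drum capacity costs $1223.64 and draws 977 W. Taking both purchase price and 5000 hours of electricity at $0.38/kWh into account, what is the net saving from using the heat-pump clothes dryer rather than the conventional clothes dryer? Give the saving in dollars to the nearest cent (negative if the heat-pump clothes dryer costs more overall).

$3037.55

conventional clothes dryer: $362.39 + (3029/1000) kW × 5000 h × $0.38 = $362.39 + $5755.1 = $6117.49
heat-pump clothes dryer: $1223.64 + (977/1000) kW × 5000 h × $0.38 = $1223.64 + $1856.3 = $3079.94
Saving = $6117.49 − $3079.94 = $3037.55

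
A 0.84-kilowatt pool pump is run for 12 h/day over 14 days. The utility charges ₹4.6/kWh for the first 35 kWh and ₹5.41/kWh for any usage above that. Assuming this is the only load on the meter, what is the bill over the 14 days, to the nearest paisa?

Runtime = 12 h/day × 14 days = 168 h
Energy = 0.84 kW × 168 h = 141.12 kWh
Tier 1 (0–35 kWh): 35 × ₹4.6 = ₹161
Above 35 kWh: 106.12 × ₹5.41 = ₹574.1092
Bill = ₹735.11

₹735.11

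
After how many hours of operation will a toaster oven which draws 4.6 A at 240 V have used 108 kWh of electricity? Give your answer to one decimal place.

97.8 h

Power = 4.6 A × 240 V = 1104 W = 1.104 kW
Hours = 108 kWh ÷ 1.104 kW = 97.8 h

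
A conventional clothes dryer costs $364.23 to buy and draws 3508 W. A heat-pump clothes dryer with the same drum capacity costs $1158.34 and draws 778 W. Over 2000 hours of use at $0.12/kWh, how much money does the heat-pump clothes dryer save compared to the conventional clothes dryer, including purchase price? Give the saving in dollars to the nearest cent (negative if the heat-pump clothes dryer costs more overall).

-$138.91

conventional clothes dryer: $364.23 + (3508/1000) kW × 2000 h × $0.12 = $364.23 + $841.92 = $1206.15
heat-pump clothes dryer: $1158.34 + (778/1000) kW × 2000 h × $0.12 = $1158.34 + $186.72 = $1345.06
Saving = $1206.15 − $1345.06 = −$138.91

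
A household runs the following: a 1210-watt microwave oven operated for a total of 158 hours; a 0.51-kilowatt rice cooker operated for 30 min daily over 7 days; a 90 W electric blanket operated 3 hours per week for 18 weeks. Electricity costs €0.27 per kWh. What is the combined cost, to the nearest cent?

€53.41

microwave oven: 1.21 kW × 158 h = 191.18 kWh
rice cooker: Runtime = 30 min × 7 = 210 min = 3.5 h
rice cooker: 0.51 kW × 3.5 h = 1.785 kWh
electric blanket: Runtime = 3 h/week × 18 weeks = 54 h
electric blanket: 0.09 kW × 54 h = 4.86 kWh
Total energy = 197.825 kWh
Cost = 197.825 × €0.27 = €53.41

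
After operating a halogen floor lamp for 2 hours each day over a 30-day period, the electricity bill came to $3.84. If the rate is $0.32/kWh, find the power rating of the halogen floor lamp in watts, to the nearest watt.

Energy = $3.84 ÷ $0.32/kWh = 12 kWh
Runtime = 2 h/day × 30 days = 60 h
Power = 12 kWh ÷ 60 h = 0.2 kW = 200 W

200 W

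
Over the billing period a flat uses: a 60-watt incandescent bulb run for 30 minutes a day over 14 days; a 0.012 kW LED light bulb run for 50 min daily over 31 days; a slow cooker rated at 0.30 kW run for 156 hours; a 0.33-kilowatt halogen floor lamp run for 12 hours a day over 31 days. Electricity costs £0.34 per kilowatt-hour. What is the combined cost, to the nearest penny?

£57.90

incandescent bulb: Runtime = 30 min × 14 = 420 min = 7 h
incandescent bulb: 0.06 kW × 7 h = 0.42 kWh
LED light bulb: Runtime = 50 min × 31 = 1550 min = 25.833333… h
LED light bulb: 0.012 kW × 25.833333… h = 0.31 kWh
slow cooker: 0.3 kW × 156 h = 46.8 kWh
halogen floor lamp: Runtime = 12 h/day × 31 days = 372 h
halogen floor lamp: 0.33 kW × 372 h = 122.76 kWh
Total energy = 170.29 kWh
Cost = 170.29 × £0.34 = £57.90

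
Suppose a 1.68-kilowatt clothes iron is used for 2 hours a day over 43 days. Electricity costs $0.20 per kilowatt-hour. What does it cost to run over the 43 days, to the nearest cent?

$28.90

Runtime = 2 h/day × 43 days = 86 h
Energy = 1.68 kW × 86 h = 144.48 kWh
Cost = 144.48 kWh × $0.20/kWh = $28.90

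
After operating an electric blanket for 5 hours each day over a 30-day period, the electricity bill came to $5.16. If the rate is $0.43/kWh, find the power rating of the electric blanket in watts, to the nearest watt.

Energy = $5.16 ÷ $0.43/kWh = 12 kWh
Runtime = 5 h/day × 30 days = 150 h
Power = 12 kWh ÷ 150 h = 0.08 kW = 80 W

80 W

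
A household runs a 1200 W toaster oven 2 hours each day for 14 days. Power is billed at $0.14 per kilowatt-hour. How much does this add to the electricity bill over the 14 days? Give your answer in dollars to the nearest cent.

Runtime = 2 h/day × 14 days = 28 h
Energy = 1.2 kW × 28 h = 33.6 kWh
Cost = 33.6 kWh × $0.14/kWh = $4.70

$4.70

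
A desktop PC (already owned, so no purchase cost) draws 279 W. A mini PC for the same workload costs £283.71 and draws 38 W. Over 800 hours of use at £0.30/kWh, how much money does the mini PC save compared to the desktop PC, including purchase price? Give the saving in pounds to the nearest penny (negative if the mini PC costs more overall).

-£225.87

desktop PC: £0.00 + (279/1000) kW × 800 h × £0.30 = £0.00 + £66.96 = £66.96
mini PC: £283.71 + (38/1000) kW × 800 h × £0.30 = £283.71 + £9.12 = £292.83
Saving = £66.96 − £292.83 = −£225.87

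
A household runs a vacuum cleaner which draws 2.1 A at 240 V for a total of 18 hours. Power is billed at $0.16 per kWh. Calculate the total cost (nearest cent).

Power = 2.1 A × 240 V = 504 W = 0.504 kW
Energy = 0.504 kW × 18 h = 9.072 kWh
Cost = 9.072 kWh × $0.16/kWh = $1.45

$1.45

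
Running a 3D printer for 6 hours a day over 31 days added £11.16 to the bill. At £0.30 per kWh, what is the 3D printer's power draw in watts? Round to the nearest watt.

200 W

Energy = £11.16 ÷ £0.30/kWh = 37.2 kWh
Runtime = 6 h/day × 31 days = 186 h
Power = 37.2 kWh ÷ 186 h = 0.2 kW = 200 W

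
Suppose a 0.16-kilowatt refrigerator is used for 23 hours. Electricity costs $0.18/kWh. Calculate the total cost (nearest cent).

Energy = 0.16 kW × 23 h = 3.68 kWh
Cost = 3.68 kWh × $0.18/kWh = $0.66

$0.66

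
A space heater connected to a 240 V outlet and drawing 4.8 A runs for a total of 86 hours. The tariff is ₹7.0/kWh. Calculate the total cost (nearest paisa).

₹693.50

Power = 4.8 A × 240 V = 1152 W = 1.152 kW
Energy = 1.152 kW × 86 h = 99.072 kWh
Cost = 99.072 kWh × ₹7.0/kWh = ₹693.50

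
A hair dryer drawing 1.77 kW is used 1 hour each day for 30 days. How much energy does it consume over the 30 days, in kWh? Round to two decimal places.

53.10 kWh

Runtime = 1 h/day × 30 days = 30 h
Energy = 1.77 kW × 30 h = 53.1 kWh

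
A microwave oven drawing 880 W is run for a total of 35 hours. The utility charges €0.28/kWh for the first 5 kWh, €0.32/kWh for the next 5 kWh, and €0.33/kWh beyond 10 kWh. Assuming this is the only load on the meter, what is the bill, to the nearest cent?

Energy = 0.88 kW × 35 h = 30.8 kWh
Tier 1 (0–5 kWh): 5 × €0.28 = €1.4
Tier 2 (5–10 kWh): 5 × €0.32 = €1.6
Above 10 kWh: 20.8 × €0.33 = €6.864
Bill = €9.86

€9.86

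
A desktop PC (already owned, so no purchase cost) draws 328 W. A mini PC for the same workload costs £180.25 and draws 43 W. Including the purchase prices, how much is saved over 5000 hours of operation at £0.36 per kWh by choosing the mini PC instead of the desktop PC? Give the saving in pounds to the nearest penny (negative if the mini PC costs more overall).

£332.75

desktop PC: £0.00 + (328/1000) kW × 5000 h × £0.36 = £0.00 + £590.4 = £590.4
mini PC: £180.25 + (43/1000) kW × 5000 h × £0.36 = £180.25 + £77.4 = £257.65
Saving = £590.4 − £257.65 = £332.75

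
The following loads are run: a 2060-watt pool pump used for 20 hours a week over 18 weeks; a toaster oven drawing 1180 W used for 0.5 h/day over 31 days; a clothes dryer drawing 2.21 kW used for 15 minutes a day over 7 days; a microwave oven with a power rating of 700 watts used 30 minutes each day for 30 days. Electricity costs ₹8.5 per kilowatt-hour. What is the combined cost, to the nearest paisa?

pool pump: Runtime = 20 h/week × 18 weeks = 360 h
pool pump: 2.06 kW × 360 h = 741.6 kWh
toaster oven: Runtime = 0.5 h/day × 31 days = 15.5 h
toaster oven: 1.18 kW × 15.5 h = 18.29 kWh
clothes dryer: Runtime = 15 min × 7 = 105 min = 1.75 h
clothes dryer: 2.21 kW × 1.75 h = 3.8675 kWh
microwave oven: Runtime = 30 min × 30 = 900 min = 15 h
microwave oven: 0.7 kW × 15 h = 10.5 kWh
Total energy = 774.2575 kWh
Cost = 774.2575 × ₹8.5 = ₹6581.19

₹6581.19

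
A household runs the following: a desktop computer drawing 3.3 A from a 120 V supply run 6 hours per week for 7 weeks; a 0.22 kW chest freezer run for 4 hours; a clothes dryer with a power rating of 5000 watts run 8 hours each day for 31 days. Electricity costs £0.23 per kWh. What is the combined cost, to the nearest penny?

£289.23

desktop computer: Power = 3.3 A × 120 V = 396 W = 0.396 kW
desktop computer: Runtime = 6 h/week × 7 weeks = 42 h
desktop computer: 0.396 kW × 42 h = 16.632 kWh
chest freezer: 0.22 kW × 4 h = 0.88 kWh
clothes dryer: Runtime = 8 h/day × 31 days = 248 h
clothes dryer: 5 kW × 248 h = 1240 kWh
Total energy = 1257.512 kWh
Cost = 1257.512 × £0.23 = £289.23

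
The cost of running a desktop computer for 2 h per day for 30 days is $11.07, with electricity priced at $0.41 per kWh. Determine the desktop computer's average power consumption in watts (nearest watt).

Energy = $11.07 ÷ $0.41/kWh = 27 kWh
Runtime = 2 h/day × 30 days = 60 h
Power = 27 kWh ÷ 60 h = 0.45 kW = 450 W

450 W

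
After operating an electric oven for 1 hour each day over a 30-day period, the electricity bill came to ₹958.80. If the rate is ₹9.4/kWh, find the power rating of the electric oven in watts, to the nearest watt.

3400 W

Energy = ₹958.80 ÷ ₹9.4/kWh = 102 kWh
Runtime = 1 h/day × 30 days = 30 h
Power = 102 kWh ÷ 30 h = 3.4 kW = 3400 W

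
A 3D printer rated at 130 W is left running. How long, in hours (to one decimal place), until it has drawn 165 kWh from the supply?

1269.2 h

Hours = 165 kWh ÷ 0.13 kW = 1269.2 h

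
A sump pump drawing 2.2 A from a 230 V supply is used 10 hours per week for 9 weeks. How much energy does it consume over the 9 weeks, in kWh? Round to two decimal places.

45.54 kWh

Power = 2.2 A × 230 V = 506 W = 0.506 kW
Runtime = 10 h/week × 9 weeks = 90 h
Energy = 0.506 kW × 90 h = 45.54 kWh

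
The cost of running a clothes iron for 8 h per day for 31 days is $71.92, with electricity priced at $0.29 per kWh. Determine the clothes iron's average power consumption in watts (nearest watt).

Energy = $71.92 ÷ $0.29/kWh = 248 kWh
Runtime = 8 h/day × 31 days = 248 h
Power = 248 kWh ÷ 248 h = 1 kW = 1000 W

1000 W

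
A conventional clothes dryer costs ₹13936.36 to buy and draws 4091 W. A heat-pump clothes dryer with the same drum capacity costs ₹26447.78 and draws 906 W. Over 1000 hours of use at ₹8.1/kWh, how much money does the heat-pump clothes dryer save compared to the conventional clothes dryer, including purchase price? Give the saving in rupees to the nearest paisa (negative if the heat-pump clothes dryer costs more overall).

₹13287.08

conventional clothes dryer: ₹13936.36 + (4091/1000) kW × 1000 h × ₹8.1 = ₹13936.36 + ₹33137.1 = ₹47073.46
heat-pump clothes dryer: ₹26447.78 + (906/1000) kW × 1000 h × ₹8.1 = ₹26447.78 + ₹7338.6 = ₹33786.38
Saving = ₹47073.46 − ₹33786.38 = ₹13287.08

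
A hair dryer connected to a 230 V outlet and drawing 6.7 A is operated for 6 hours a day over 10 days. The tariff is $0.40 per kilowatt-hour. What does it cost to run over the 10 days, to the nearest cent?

$36.98

Power = 6.7 A × 230 V = 1541 W = 1.541 kW
Runtime = 6 h/day × 10 days = 60 h
Energy = 1.541 kW × 60 h = 92.46 kWh
Cost = 92.46 kWh × $0.40/kWh = $36.98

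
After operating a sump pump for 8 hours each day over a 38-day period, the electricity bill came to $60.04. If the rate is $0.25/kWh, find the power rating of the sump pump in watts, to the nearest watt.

790 W

Energy = $60.04 ÷ $0.25/kWh = 240.16 kWh
Runtime = 8 h/day × 38 days = 304 h
Power = 240.16 kWh ÷ 304 h = 0.79 kW = 790 W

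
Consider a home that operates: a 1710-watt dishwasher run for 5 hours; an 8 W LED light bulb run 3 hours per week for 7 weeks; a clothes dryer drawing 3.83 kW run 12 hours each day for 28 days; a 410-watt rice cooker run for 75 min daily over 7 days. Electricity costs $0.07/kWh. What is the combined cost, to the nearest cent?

$90.94

dishwasher: 1.71 kW × 5 h = 8.55 kWh
LED light bulb: Runtime = 3 h/week × 7 weeks = 21 h
LED light bulb: 0.008 kW × 21 h = 0.168 kWh
clothes dryer: Runtime = 12 h/day × 28 days = 336 h
clothes dryer: 3.83 kW × 336 h = 1286.88 kWh
rice cooker: Runtime = 75 min × 7 = 525 min = 8.75 h
rice cooker: 0.41 kW × 8.75 h = 3.5875 kWh
Total energy = 1299.1855 kWh
Cost = 1299.1855 × $0.07 = $90.94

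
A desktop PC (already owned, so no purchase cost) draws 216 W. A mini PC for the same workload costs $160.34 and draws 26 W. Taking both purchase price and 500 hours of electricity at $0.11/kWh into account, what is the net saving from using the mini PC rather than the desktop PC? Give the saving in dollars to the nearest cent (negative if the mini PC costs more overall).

-$149.89

desktop PC: $0.00 + (216/1000) kW × 500 h × $0.11 = $0.00 + $11.88 = $11.88
mini PC: $160.34 + (26/1000) kW × 500 h × $0.11 = $160.34 + $1.43 = $161.77
Saving = $11.88 − $161.77 = −$149.89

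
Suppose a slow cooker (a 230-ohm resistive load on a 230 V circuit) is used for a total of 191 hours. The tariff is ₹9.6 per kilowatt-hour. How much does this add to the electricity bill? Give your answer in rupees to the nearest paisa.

₹421.73

Power = V²/R = 230²/230 = 230 W = 0.23 kW
Energy = 0.23 kW × 191 h = 43.93 kWh
Cost = 43.93 kWh × ₹9.6/kWh = ₹421.73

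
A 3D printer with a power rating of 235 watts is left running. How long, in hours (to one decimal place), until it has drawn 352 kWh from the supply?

Hours = 352 kWh ÷ 0.235 kW = 1497.9 h

1497.9 h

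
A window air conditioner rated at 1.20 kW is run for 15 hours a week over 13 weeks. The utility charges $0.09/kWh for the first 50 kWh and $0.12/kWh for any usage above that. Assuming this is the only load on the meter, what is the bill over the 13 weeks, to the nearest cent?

Runtime = 15 h/week × 13 weeks = 195 h
Energy = 1.2 kW × 195 h = 234 kWh
Tier 1 (0–50 kWh): 50 × $0.09 = $4.5
Above 50 kWh: 184 × $0.12 = $22.08
Bill = $26.58

$26.58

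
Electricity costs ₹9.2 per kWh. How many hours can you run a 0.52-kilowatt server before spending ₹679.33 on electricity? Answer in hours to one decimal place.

Energy available = ₹679.33 ÷ ₹9.2/kWh = 73.8402 kWh
Hours = 73.8402 kWh ÷ 0.52 kW = 142.0 h

142.0 h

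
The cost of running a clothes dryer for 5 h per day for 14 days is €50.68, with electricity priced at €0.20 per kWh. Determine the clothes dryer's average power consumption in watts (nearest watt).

3620 W

Energy = €50.68 ÷ €0.20/kWh = 253.4 kWh
Runtime = 5 h/day × 14 days = 70 h
Power = 253.4 kWh ÷ 70 h = 3.62 kW = 3620 W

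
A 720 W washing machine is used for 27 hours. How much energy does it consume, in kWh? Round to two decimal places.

Energy = 0.72 kW × 27 h = 19.44 kWh

19.44 kWh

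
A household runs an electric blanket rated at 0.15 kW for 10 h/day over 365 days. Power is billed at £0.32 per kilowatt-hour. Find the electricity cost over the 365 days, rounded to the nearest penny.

£175.20

Runtime = 10 h/day × 365 days = 3650 h
Energy = 0.15 kW × 3650 h = 547.5 kWh
Cost = 547.5 kWh × £0.32/kWh = £175.20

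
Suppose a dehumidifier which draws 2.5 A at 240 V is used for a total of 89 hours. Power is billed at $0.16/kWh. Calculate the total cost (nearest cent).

$8.54

Power = 2.5 A × 240 V = 600 W = 0.6 kW
Energy = 0.6 kW × 89 h = 53.4 kWh
Cost = 53.4 kWh × $0.16/kWh = $8.54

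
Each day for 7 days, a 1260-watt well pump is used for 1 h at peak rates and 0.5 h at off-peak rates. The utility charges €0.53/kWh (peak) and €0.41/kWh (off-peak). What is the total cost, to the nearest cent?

€6.48

Peak energy = 1.26 kW × 1 h × 7 = 8.82 kWh
Off-peak energy = 1.26 kW × 0.5 h × 7 = 4.41 kWh
Cost = 8.82 × €0.53 + 4.41 × €0.41 = €4.6746 + €1.8081 = €6.48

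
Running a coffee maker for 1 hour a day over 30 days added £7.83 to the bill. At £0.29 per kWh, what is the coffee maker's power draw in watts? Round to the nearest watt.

Energy = £7.83 ÷ £0.29/kWh = 27 kWh
Runtime = 1 h/day × 30 days = 30 h
Power = 27 kWh ÷ 30 h = 0.9 kW = 900 W

900 W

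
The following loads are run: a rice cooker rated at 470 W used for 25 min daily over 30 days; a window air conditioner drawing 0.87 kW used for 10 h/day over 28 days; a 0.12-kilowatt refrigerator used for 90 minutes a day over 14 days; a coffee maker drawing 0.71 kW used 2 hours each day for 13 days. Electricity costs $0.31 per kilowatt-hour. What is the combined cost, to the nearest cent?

rice cooker: Runtime = 25 min × 30 = 750 min = 12.5 h
rice cooker: 0.47 kW × 12.5 h = 5.875 kWh
window air conditioner: Runtime = 10 h/day × 28 days = 280 h
window air conditioner: 0.87 kW × 280 h = 243.6 kWh
refrigerator: Runtime = 90 min × 14 = 1260 min = 21 h
refrigerator: 0.12 kW × 21 h = 2.52 kWh
coffee maker: Runtime = 2 h/day × 13 days = 26 h
coffee maker: 0.71 kW × 26 h = 18.46 kWh
Total energy = 270.455 kWh
Cost = 270.455 × $0.31 = $83.84

$83.84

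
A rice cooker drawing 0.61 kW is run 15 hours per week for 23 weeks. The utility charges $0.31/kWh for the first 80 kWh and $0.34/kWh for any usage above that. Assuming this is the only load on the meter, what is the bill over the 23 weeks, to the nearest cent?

Runtime = 15 h/week × 23 weeks = 345 h
Energy = 0.61 kW × 345 h = 210.45 kWh
Tier 1 (0–80 kWh): 80 × $0.31 = $24.8
Above 80 kWh: 130.45 × $0.34 = $44.353
Bill = $69.15

$69.15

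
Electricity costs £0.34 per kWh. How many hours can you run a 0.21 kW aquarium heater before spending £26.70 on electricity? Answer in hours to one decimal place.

Energy available = £26.70 ÷ £0.34/kWh = 78.5294 kWh
Hours = 78.5294 kWh ÷ 0.21 kW = 373.9 h

373.9 h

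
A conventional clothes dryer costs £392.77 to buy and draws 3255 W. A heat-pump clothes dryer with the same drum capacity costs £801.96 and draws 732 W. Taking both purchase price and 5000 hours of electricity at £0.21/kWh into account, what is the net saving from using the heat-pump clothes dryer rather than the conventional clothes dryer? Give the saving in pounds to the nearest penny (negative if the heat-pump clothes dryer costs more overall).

£2239.96

conventional clothes dryer: £392.77 + (3255/1000) kW × 5000 h × £0.21 = £392.77 + £3417.75 = £3810.52
heat-pump clothes dryer: £801.96 + (732/1000) kW × 5000 h × £0.21 = £801.96 + £768.6 = £1570.56
Saving = £3810.52 − £1570.56 = £2239.96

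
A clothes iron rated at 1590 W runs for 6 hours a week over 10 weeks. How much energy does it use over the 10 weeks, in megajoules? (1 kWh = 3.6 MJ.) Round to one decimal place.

Runtime = 6 h/week × 10 weeks = 60 h
Energy = 1.59 kW × 60 h = 95.4 kWh
= 95.4 × 3.6 MJ = 343.4 MJ

343.4 MJ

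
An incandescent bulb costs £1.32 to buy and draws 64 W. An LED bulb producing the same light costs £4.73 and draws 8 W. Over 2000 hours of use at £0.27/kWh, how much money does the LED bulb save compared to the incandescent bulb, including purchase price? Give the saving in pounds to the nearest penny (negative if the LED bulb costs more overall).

incandescent bulb: £1.32 + (64/1000) kW × 2000 h × £0.27 = £1.32 + £34.56 = £35.88
LED bulb: £4.73 + (8/1000) kW × 2000 h × £0.27 = £4.73 + £4.32 = £9.05
Saving = £35.88 − £9.05 = £26.83

£26.83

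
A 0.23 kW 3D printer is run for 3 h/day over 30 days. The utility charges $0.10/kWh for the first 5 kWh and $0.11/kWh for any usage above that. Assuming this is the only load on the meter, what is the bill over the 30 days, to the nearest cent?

$2.23

Runtime = 3 h/day × 30 days = 90 h
Energy = 0.23 kW × 90 h = 20.7 kWh
Tier 1 (0–5 kWh): 5 × $0.10 = $0.5
Above 5 kWh: 15.7 × $0.11 = $1.727
Bill = $2.23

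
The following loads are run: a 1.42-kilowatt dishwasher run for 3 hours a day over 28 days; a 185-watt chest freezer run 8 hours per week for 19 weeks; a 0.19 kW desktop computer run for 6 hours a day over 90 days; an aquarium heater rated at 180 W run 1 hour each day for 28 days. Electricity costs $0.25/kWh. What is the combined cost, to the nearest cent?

dishwasher: Runtime = 3 h/day × 28 days = 84 h
dishwasher: 1.42 kW × 84 h = 119.28 kWh
chest freezer: Runtime = 8 h/week × 19 weeks = 152 h
chest freezer: 0.185 kW × 152 h = 28.12 kWh
desktop computer: Runtime = 6 h/day × 90 days = 540 h
desktop computer: 0.19 kW × 540 h = 102.6 kWh
aquarium heater: Runtime = 1 h/day × 28 days = 28 h
aquarium heater: 0.18 kW × 28 h = 5.04 kWh
Total energy = 255.04 kWh
Cost = 255.04 × $0.25 = $63.76

$63.76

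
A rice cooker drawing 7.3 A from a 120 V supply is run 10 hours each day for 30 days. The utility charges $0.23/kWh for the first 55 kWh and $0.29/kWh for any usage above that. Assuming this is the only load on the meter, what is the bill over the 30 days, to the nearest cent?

Power = 7.3 A × 120 V = 876 W = 0.876 kW
Runtime = 10 h/day × 30 days = 300 h
Energy = 0.876 kW × 300 h = 262.8 kWh
Tier 1 (0–55 kWh): 55 × $0.23 = $12.65
Above 55 kWh: 207.8 × $0.29 = $60.262
Bill = $72.91

$72.91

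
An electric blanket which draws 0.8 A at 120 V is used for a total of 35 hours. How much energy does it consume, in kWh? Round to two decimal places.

Power = 0.8 A × 120 V = 96 W = 0.096 kW
Energy = 0.096 kW × 35 h = 3.36 kWh

3.36 kWh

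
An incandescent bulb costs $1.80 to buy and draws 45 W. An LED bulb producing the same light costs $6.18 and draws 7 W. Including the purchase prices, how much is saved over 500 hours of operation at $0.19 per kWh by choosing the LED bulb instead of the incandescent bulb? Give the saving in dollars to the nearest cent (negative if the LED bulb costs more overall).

-$0.77

incandescent bulb: $1.80 + (45/1000) kW × 500 h × $0.19 = $1.80 + $4.275 = $6.075
LED bulb: $6.18 + (7/1000) kW × 500 h × $0.19 = $6.18 + $0.665 = $6.845
Saving = $6.075 − $6.845 = −$0.77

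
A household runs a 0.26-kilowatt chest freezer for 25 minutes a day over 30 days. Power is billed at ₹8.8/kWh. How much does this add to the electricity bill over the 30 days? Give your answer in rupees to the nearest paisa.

Runtime = 25 min × 30 = 750 min = 12.5 h
Energy = 0.26 kW × 12.5 h = 3.25 kWh
Cost = 3.25 kWh × ₹8.8/kWh = ₹28.60

₹28.60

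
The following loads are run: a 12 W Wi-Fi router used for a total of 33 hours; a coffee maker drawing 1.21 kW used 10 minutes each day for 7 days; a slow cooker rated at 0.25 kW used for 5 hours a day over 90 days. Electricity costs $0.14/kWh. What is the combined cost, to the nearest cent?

Wi-Fi router: 0.012 kW × 33 h = 0.396 kWh
coffee maker: Runtime = 10 min × 7 = 70 min = 1.166666… h
coffee maker: 1.21 kW × 1.166666… h = 1.411666… kWh
slow cooker: Runtime = 5 h/day × 90 days = 450 h
slow cooker: 0.25 kW × 450 h = 112.5 kWh
Total energy = 114.307666… kWh
Cost = 114.307666… × $0.14 = $16.00

$16.00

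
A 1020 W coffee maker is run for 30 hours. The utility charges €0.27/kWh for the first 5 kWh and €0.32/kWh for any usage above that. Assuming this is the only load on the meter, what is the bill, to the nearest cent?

Energy = 1.02 kW × 30 h = 30.6 kWh
Tier 1 (0–5 kWh): 5 × €0.27 = €1.35
Above 5 kWh: 25.6 × €0.32 = €8.192
Bill = €9.54

€9.54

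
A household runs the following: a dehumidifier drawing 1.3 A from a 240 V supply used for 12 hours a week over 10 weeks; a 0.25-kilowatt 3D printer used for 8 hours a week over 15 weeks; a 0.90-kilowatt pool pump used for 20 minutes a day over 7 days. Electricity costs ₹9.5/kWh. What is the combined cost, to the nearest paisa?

dehumidifier: Power = 1.3 A × 240 V = 312 W = 0.312 kW
dehumidifier: Runtime = 12 h/week × 10 weeks = 120 h
dehumidifier: 0.312 kW × 120 h = 37.44 kWh
3D printer: Runtime = 8 h/week × 15 weeks = 120 h
3D printer: 0.25 kW × 120 h = 30 kWh
pool pump: Runtime = 20 min × 7 = 140 min = 2.333333… h
pool pump: 0.9 kW × 2.333333… h = 2.1 kWh
Total energy = 69.54 kWh
Cost = 69.54 × ₹9.5 = ₹660.63

₹660.63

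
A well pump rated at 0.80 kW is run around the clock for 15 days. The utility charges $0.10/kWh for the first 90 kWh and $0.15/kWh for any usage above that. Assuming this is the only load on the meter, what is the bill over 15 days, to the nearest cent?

$38.70

Runtime = 24 h × 15 = 360 h
Energy = 0.8 kW × 360 h = 288 kWh
Tier 1 (0–90 kWh): 90 × $0.10 = $9
Above 90 kWh: 198 × $0.15 = $29.7
Bill = $38.70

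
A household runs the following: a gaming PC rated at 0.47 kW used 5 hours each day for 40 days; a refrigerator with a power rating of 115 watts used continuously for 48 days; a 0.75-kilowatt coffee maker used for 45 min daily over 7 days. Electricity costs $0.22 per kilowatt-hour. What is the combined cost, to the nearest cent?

$50.69

gaming PC: Runtime = 5 h/day × 40 days = 200 h
gaming PC: 0.47 kW × 200 h = 94 kWh
refrigerator: Runtime = 24 h × 48 = 1152 h
refrigerator: 0.115 kW × 1152 h = 132.48 kWh
coffee maker: Runtime = 45 min × 7 = 315 min = 5.25 h
coffee maker: 0.75 kW × 5.25 h = 3.9375 kWh
Total energy = 230.4175 kWh
Cost = 230.4175 × $0.22 = $50.69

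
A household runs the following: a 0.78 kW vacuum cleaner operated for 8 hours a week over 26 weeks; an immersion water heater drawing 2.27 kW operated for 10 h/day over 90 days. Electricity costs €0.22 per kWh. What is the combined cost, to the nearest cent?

vacuum cleaner: Runtime = 8 h/week × 26 weeks = 208 h
vacuum cleaner: 0.78 kW × 208 h = 162.24 kWh
immersion water heater: Runtime = 10 h/day × 90 days = 900 h
immersion water heater: 2.27 kW × 900 h = 2043 kWh
Total energy = 2205.24 kWh
Cost = 2205.24 × €0.22 = €485.15

€485.15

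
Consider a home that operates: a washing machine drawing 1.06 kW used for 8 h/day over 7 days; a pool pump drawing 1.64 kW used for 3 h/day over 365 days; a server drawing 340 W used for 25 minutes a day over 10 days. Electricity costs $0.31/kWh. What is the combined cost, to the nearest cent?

$575.54

washing machine: Runtime = 8 h/day × 7 days = 56 h
washing machine: 1.06 kW × 56 h = 59.36 kWh
pool pump: Runtime = 3 h/day × 365 days = 1095 h
pool pump: 1.64 kW × 1095 h = 1795.8 kWh
server: Runtime = 25 min × 10 = 250 min = 4.166666… h
server: 0.34 kW × 4.166666… h = 1.416666… kWh
Total energy = 1856.576666… kWh
Cost = 1856.576666… × $0.31 = $575.54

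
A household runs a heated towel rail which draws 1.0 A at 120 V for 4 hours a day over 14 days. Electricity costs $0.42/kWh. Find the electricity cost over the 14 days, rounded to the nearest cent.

$2.82

Power = 1.0 A × 120 V = 120 W = 0.12 kW
Runtime = 4 h/day × 14 days = 56 h
Energy = 0.12 kW × 56 h = 6.72 kWh
Cost = 6.72 kWh × $0.42/kWh = $2.82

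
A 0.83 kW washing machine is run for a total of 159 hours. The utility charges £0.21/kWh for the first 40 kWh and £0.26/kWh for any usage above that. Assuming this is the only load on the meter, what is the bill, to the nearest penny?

Energy = 0.83 kW × 159 h = 131.97 kWh
Tier 1 (0–40 kWh): 40 × £0.21 = £8.4
Above 40 kWh: 91.97 × £0.26 = £23.9122
Bill = £32.31

£32.31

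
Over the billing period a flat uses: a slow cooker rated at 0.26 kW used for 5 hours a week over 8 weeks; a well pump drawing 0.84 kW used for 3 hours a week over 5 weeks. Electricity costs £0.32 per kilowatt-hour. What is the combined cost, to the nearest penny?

slow cooker: Runtime = 5 h/week × 8 weeks = 40 h
slow cooker: 0.26 kW × 40 h = 10.4 kWh
well pump: Runtime = 3 h/week × 5 weeks = 15 h
well pump: 0.84 kW × 15 h = 12.6 kWh
Total energy = 23 kWh
Cost = 23 × £0.32 = £7.36

£7.36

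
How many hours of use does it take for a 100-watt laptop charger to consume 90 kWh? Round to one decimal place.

900.0 h

Hours = 90 kWh ÷ 0.1 kW = 900.0 h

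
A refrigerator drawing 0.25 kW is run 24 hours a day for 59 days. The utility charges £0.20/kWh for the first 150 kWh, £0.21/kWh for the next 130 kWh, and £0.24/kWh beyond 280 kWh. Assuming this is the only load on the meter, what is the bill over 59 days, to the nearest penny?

Runtime = 24 h × 59 = 1416 h
Energy = 0.25 kW × 1416 h = 354 kWh
Tier 1 (0–150 kWh): 150 × £0.20 = £30
Tier 2 (150–280 kWh): 130 × £0.21 = £27.3
Above 280 kWh: 74 × £0.24 = £17.76
Bill = £75.06

£75.06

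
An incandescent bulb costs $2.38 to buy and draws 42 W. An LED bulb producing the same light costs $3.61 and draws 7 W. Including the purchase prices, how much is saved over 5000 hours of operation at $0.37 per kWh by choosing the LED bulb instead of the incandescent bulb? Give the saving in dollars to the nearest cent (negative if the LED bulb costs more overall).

incandescent bulb: $2.38 + (42/1000) kW × 5000 h × $0.37 = $2.38 + $77.7 = $80.08
LED bulb: $3.61 + (7/1000) kW × 5000 h × $0.37 = $3.61 + $12.95 = $16.56
Saving = $80.08 − $16.56 = $63.52

$63.52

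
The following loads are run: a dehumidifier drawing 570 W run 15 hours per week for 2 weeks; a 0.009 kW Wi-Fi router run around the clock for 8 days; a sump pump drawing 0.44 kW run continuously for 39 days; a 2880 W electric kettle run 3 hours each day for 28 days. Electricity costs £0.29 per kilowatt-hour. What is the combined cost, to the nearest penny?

dehumidifier: Runtime = 15 h/week × 2 weeks = 30 h
dehumidifier: 0.57 kW × 30 h = 17.1 kWh
Wi-Fi router: Runtime = 24 h × 8 = 192 h
Wi-Fi router: 0.009 kW × 192 h = 1.728 kWh
sump pump: Runtime = 24 h × 39 = 936 h
sump pump: 0.44 kW × 936 h = 411.84 kWh
electric kettle: Runtime = 3 h/day × 28 days = 84 h
electric kettle: 2.88 kW × 84 h = 241.92 kWh
Total energy = 672.588 kWh
Cost = 672.588 × £0.29 = £195.05

£195.05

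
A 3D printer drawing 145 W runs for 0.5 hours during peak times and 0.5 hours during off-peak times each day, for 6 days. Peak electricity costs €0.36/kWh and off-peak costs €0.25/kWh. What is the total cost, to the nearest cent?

Peak energy = 0.145 kW × 0.5 h × 6 = 0.435 kWh
Off-peak energy = 0.145 kW × 0.5 h × 6 = 0.435 kWh
Cost = 0.435 × €0.36 + 0.435 × €0.25 = €0.1566 + €0.10875 = €0.27

€0.27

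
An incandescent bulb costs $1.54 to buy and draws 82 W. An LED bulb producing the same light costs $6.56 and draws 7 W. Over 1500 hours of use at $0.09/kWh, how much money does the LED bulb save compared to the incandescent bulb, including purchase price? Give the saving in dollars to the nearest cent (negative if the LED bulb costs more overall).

$5.11

incandescent bulb: $1.54 + (82/1000) kW × 1500 h × $0.09 = $1.54 + $11.07 = $12.61
LED bulb: $6.56 + (7/1000) kW × 1500 h × $0.09 = $6.56 + $0.945 = $7.505
Saving = $12.61 − $7.505 = $5.105 → $5.11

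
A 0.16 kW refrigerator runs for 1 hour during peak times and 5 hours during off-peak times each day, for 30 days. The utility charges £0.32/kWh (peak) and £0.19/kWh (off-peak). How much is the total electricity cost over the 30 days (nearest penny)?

£6.10

Peak energy = 0.16 kW × 1 h × 30 = 4.8 kWh
Off-peak energy = 0.16 kW × 5 h × 30 = 24 kWh
Cost = 4.8 × £0.32 + 24 × £0.19 = £1.536 + £4.56 = £6.10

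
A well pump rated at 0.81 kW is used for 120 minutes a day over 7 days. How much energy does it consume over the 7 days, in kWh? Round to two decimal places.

Runtime = 120 min × 7 = 840 min = 14 h
Energy = 0.81 kW × 14 h = 11.34 kWh

11.34 kWh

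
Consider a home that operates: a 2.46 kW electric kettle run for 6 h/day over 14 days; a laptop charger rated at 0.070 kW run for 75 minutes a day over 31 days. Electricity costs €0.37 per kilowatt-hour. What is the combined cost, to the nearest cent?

€77.46

electric kettle: Runtime = 6 h/day × 14 days = 84 h
electric kettle: 2.46 kW × 84 h = 206.64 kWh
laptop charger: Runtime = 75 min × 31 = 2325 min = 38.75 h
laptop charger: 0.07 kW × 38.75 h = 2.7125 kWh
Total energy = 209.3525 kWh
Cost = 209.3525 × €0.37 = €77.46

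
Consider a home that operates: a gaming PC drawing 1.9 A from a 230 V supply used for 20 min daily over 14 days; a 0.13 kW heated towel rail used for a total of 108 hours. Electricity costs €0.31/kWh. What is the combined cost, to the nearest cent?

€4.98

gaming PC: Power = 1.9 A × 230 V = 437 W = 0.437 kW
gaming PC: Runtime = 20 min × 14 = 280 min = 4.666666… h
gaming PC: 0.437 kW × 4.666666… h = 2.039333… kWh
heated towel rail: 0.13 kW × 108 h = 14.04 kWh
Total energy = 16.079333… kWh
Cost = 16.079333… × €0.31 = €4.98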